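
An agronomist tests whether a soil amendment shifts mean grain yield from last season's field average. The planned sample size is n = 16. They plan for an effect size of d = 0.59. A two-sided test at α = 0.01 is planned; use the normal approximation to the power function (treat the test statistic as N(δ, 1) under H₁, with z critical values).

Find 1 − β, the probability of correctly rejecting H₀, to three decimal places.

Noncentrality parameter: δ = d·√n = 0.59 × √16 = 2.3600
Two-sided α = 0.01 → critical value z_{0.005} = 2.576.
Power = Φ(δ − 2.576) + Φ(−δ − 2.576) = Φ(-0.216) + Φ(-4.936) = 0.4146 + 0.0000 = 0.4146.

Power ≈ 0.415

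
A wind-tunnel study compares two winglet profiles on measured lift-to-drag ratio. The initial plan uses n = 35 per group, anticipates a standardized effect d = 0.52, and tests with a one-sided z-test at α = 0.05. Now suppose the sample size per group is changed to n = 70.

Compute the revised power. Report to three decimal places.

With n = 70 per group: δ = d·√(n/2) = 0.52 × √(70/2) = 3.0764. Critical value z_{0.05} = 1.645.
Revised power = P(Z > 1.645 − δ) = Φ(1.432) = 0.9239.

Power ≈ 0.924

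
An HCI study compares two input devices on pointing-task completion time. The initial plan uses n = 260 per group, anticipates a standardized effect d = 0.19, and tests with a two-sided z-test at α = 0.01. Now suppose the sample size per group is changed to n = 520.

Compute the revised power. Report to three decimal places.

With n = 520 per group: δ = d·√(n/2) = 0.19 × √(520/2) = 3.0637. Critical value z_{0.005} = 2.576.
Revised power = Φ(δ − 2.576) + Φ(−δ − 2.576) = Φ(0.488) + Φ(-5.639) = 0.6872 + 0.0000 = 0.6872.

Power ≈ 0.687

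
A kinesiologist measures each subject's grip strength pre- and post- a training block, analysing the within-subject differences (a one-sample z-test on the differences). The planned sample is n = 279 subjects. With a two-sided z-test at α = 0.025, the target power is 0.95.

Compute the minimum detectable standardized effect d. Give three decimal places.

Required noncentrality: δ = z_{0.0125} + z_{0.05} = 2.241 + 1.645 = 3.886.
(Lower-tail contribution to power is negligible for δ > 0.)
δ = d·√n ⇒ d = δ/√n = 3.886/√279 = 0.2327.

d ≈ 0.233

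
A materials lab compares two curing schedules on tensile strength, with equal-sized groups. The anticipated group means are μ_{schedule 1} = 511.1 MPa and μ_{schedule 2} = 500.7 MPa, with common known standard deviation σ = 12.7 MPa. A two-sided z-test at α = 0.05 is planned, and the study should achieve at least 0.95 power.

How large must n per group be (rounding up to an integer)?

n = 39 per group

Standardized effect: d = |μ_{schedule 1} − μ_{schedule 2}| / σ = |511.1 − 500.7| / 12.7 = 0.8189
Set Φ(δ − 1.960) = 0.95; then δ − 1.960 = Φ⁻¹(0.95) = 1.645, giving δ = 3.605.
(Ignoring the negligible lower-tail rejection probability gives the usual closed-form inversion.)
δ = d·√(n/2) ⇒ n = 2(δ/d)² = 2 × (3.605 / 0.8189)² = 38.76.
Rounding up, n = 39 per group.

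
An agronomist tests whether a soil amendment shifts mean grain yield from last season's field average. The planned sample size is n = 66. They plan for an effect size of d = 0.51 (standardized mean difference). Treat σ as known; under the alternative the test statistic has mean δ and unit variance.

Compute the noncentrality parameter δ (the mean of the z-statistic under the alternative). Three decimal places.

δ ≈ 4.143

The noncentrality parameter scales effect size by the design's sample-size factor: δ = d·√n = 0.51 × √66 = 4.1433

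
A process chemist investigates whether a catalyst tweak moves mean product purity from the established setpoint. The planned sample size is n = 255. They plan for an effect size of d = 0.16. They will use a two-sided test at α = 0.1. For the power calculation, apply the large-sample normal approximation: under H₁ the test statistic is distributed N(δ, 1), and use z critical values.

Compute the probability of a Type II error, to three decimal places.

Noncentrality parameter: δ = d·√n = 0.16 × √255 = 2.5550
Critical value for a two-sided test at α = 0.1: z_{α/2} = 1.645.
Power = Φ(δ − 1.645) + Φ(−δ − 1.645) = Φ(0.910) + Φ(-4.200) = 0.8186 + 0.0000 = 0.8186.
Type II error: β = 1 − power = 1 − 0.8186 = 0.1814.

β ≈ 0.181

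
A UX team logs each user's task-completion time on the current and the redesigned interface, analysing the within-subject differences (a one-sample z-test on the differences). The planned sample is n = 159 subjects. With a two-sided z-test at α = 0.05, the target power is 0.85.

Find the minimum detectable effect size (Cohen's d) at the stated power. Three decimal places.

d ≈ 0.238

Required noncentrality: δ = z_{0.025} + z_{0.15} = 1.960 + 1.036 = 2.996.
(The second rejection-region term Φ(−δ − z_{α/2}) is negligible and dropped.)
δ = d·√n ⇒ d = δ/√n = 2.996/√159 = 0.2376.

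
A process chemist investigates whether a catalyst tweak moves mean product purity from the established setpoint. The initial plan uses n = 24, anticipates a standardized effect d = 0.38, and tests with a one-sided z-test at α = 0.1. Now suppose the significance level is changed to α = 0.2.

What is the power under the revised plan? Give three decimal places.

Power ≈ 0.846

δ = d·√n = 0.38 × √24 = 1.8616 (unchanged). New critical value: z_{0.2} = 0.842.
Revised power = Φ(δ − 0.842) = Φ(1.020) = 0.8461.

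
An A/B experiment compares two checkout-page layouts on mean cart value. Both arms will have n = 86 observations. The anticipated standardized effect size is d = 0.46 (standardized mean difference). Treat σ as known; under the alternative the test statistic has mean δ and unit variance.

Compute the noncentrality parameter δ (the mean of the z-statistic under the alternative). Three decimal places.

δ ≈ 3.016

The noncentrality parameter scales effect size by the design's sample-size factor: δ = d·√(n/2) = 0.46 × √(86/2) = 3.0164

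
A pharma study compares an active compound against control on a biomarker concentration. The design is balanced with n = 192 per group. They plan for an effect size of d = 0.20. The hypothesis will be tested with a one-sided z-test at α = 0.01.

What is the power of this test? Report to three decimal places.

Noncentrality parameter: δ = d·√(n/2) = 0.20 × √(192/2) = 1.9596
One-sided α = 0.01 → critical value z_{0.01} = 2.326.
Power = Φ(δ − 2.326) = Φ(-0.367) = 0.3569.

Power ≈ 0.357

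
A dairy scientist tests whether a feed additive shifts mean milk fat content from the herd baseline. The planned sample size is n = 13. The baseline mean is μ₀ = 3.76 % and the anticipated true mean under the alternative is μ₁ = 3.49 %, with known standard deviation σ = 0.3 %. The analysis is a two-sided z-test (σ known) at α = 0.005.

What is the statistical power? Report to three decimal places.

Standardized effect: d = |μ₁ − μ₀| / σ = |3.49 − 3.76| / 0.3 = 0.9000
Noncentrality parameter: λ = d·√n = 0.9000 × √13 = 3.2450
Critical value for a two-sided test at α = 0.005: z_{α/2} = 2.807.
Power = Φ(λ − 2.807) + Φ(−λ − 2.807) = Φ(0.438) + Φ(-6.052) = 0.6693 + 0.0000 = 0.6693.

Power ≈ 0.669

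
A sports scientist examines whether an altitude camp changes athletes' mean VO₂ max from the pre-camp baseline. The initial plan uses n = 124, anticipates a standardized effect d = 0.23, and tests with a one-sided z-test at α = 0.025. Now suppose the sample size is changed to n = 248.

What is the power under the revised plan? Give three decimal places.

With n = 248: δ = d·√n = 0.23 × √248 = 3.6220. Critical value z_{0.025} = 1.960.
Revised power = Φ(δ − 1.960) = Φ(1.662) = 0.9518.

Power ≈ 0.952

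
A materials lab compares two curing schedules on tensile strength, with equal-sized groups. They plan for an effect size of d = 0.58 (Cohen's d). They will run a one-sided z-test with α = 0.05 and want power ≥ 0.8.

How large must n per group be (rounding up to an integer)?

For power 0.8 need Φ(δ − z_{0.05}) = 0.8, so δ = z_{0.05} + z_{0.20} = 1.645 + 0.842 = 2.486.
δ = d·√(n/2) ⇒ n = 2(δ/d)² = 2 × (2.486 / 0.58)² = 36.76.
Round up to the next whole unit.

n = 37 per group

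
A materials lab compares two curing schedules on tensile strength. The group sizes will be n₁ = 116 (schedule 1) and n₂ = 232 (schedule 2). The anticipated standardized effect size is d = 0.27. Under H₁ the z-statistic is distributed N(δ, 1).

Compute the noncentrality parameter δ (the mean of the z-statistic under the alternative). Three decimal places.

δ = d / √(1/n₁ + 1/n₂) = 0.27 / √(1/116 + 1/232) = 2.3744

δ ≈ 2.374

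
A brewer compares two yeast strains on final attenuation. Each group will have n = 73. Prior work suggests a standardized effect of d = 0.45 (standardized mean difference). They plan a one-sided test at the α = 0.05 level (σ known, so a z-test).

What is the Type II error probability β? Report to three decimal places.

β ≈ 0.141

Noncentrality parameter: δ = d·√(n/2) = 0.45 × √(73/2) = 2.7187
One-sided α = 0.05 → critical value z_{0.05} = 1.645.
Power = Φ(δ − 1.645) = Φ(1.074) = 0.8586.
Type II error: β = 1 − power = 1 − 0.8586 = 0.1414.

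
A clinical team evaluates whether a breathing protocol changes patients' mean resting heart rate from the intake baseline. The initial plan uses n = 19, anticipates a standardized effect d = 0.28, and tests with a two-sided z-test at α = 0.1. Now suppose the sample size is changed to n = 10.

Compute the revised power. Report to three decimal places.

Power ≈ 0.230

With n = 10: δ = d·√n = 0.28 × √10 = 0.8854. Critical value z_{0.05} = 1.645.
Revised power = Φ(δ − 1.645) + Φ(−δ − 1.645) = Φ(-0.759) + Φ(-2.530) = 0.2238 + 0.0057 = 0.2295.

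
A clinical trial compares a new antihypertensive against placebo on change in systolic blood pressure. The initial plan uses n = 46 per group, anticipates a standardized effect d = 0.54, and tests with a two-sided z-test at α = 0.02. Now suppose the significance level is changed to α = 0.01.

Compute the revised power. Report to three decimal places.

Power ≈ 0.506

δ = d·√(n/2) = 0.54 × √(46/2) = 2.5897 (unchanged). New critical value: z_{0.005} = 2.576.
Revised power = Φ(δ − 2.576) + Φ(−δ − 2.576) = Φ(0.014) + Φ(-5.166) = 0.5056 + 0.0000 = 0.5056.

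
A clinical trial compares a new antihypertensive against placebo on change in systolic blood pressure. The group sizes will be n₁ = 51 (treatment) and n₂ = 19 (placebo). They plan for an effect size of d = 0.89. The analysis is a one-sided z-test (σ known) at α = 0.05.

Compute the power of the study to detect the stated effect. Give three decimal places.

Noncentrality parameter: δ = d / √(1/n₁ + 1/n₂) = 0.89 / √(1/51 + 1/19) = 3.3113
One-sided α = 0.05 → critical value z_{0.05} = 1.645.
Power = P(Z > 1.645 − δ) = Φ(1.666) = 0.9522.

Power ≈ 0.952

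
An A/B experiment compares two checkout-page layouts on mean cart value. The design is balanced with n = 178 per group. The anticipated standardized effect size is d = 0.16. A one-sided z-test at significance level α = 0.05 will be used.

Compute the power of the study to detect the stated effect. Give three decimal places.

Noncentrality parameter: δ = d·√(n/2) = 0.16 × √(178/2) = 1.5094
One-sided α = 0.05 → critical value z_{0.05} = 1.645.
Power = P(Z > 1.645 − δ) = Φ(-0.135) = 0.4461.

Power ≈ 0.446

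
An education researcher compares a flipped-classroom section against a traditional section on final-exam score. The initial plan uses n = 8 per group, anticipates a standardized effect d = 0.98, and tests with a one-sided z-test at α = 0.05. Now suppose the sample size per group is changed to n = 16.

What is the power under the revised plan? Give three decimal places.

With n = 16 per group: δ = d·√(n/2) = 0.98 × √(16/2) = 2.7719. Critical value z_{0.05} = 1.645.
Revised power = P(Z > 1.645 − δ) = Φ(1.127) = 0.8701.

Power ≈ 0.870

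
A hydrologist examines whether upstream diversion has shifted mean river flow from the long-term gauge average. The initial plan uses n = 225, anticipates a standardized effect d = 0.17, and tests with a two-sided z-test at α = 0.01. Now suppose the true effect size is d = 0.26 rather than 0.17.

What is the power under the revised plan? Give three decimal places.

With d = 0.26: δ = d·√n = 0.26 × √225 = 3.9000. Critical value z_{0.005} = 2.576.
Revised power = Φ(δ − 2.576) + Φ(−δ − 2.576) = Φ(1.324) + Φ(-6.476) = 0.9073 + 0.0000 = 0.9073.

Power ≈ 0.907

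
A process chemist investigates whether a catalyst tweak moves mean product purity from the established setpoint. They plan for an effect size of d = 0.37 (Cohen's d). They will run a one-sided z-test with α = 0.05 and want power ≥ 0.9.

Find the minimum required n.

Set Φ(δ − 1.645) = 0.9; then δ − 1.645 = Φ⁻¹(0.9) = 1.282, giving δ = 2.926.
δ = d·√n ⇒ n = (δ/d)² = (2.926 / 0.37)² = 62.56.
Rounding up, n = 63.

n = 63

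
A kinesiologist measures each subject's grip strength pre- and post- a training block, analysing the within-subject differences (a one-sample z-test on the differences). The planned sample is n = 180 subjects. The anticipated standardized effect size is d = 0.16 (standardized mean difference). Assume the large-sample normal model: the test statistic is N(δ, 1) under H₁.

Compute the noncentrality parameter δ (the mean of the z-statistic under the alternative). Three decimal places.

The noncentrality parameter scales effect size by the design's sample-size factor: δ = d·√n = 0.16 × √180 = 2.1466

δ ≈ 2.147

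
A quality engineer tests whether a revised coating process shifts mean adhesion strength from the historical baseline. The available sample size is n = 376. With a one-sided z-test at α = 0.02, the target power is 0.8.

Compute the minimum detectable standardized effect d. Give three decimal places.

Need Φ(δ − 2.054) = 0.8, so δ = 2.054 + 0.842 = 2.895.
δ = d·√n ⇒ d = δ/√n = 2.895/√376 = 0.1493.

d ≈ 0.149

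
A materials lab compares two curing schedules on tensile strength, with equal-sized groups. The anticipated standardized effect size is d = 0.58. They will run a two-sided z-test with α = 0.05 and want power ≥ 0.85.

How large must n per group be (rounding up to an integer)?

Set Φ(δ − 1.960) = 0.85; then δ − 1.960 = Φ⁻¹(0.85) = 1.036, giving δ = 2.996.
(The Φ(−δ − z_{α/2}) term is vanishingly small for δ > 0 and is dropped in the standard sample-size formula.)
δ = d·√(n/2) ⇒ n = 2(δ/d)² = 2 × (2.996 / 0.58)² = 53.38.
Round up to the next whole unit.

n = 54 per group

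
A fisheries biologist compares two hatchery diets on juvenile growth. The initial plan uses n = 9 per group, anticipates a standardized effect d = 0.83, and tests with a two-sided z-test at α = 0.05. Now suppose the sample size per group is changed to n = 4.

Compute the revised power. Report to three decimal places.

Power ≈ 0.217

With n = 4 per group: δ = d·√(n/2) = 0.83 × √(4/2) = 1.1738. Critical value z_{0.025} = 1.960.
Revised power = Φ(δ − 1.960) + Φ(−δ − 1.960) = Φ(-0.786) + Φ(-3.134) = 0.2159 + 0.0009 = 0.2167.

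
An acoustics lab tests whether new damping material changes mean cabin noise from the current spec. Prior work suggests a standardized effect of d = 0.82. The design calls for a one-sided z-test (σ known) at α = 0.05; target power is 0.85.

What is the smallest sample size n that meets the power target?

Set Φ(δ − 1.645) = 0.85; then δ − 1.645 = Φ⁻¹(0.85) = 1.036, giving δ = 2.681.
δ = d·√n ⇒ n = (δ/d)² = (2.681 / 0.82)² = 10.69.
Round up to the next whole unit.

n = 11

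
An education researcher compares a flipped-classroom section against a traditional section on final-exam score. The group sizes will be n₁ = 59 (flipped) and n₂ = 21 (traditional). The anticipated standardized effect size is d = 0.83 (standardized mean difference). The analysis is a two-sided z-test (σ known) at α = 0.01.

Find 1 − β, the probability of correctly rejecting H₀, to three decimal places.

Power ≈ 0.755

Noncentrality parameter: δ = d / √(1/n₁ + 1/n₂) = 0.83 / √(1/59 + 1/21) = 3.2664
Two-sided α = 0.01 → critical value z_{0.005} = 2.576.
Power = Φ(δ − 2.576) + Φ(−δ − 2.576) = Φ(0.691) + Φ(-5.842) = 0.7551 + 0.0000 = 0.7551.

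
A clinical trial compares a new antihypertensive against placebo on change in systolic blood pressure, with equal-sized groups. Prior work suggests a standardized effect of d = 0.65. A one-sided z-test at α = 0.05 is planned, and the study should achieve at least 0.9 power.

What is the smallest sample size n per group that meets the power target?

n = 41 per group

Set Φ(δ − 1.645) = 0.9; then δ − 1.645 = Φ⁻¹(0.9) = 1.282, giving δ = 2.926.
δ = d·√(n/2) ⇒ n = 2(δ/d)² = 2 × (2.926 / 0.65)² = 40.54.
Round up to the next whole unit.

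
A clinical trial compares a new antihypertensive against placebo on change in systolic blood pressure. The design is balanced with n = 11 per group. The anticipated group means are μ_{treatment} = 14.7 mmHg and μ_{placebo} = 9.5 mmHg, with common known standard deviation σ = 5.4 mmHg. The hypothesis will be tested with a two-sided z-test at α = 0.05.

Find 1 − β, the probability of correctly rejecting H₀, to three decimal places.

Power ≈ 0.617

Standardized effect: d = |μ_{treatment} − μ_{placebo}| / σ = |14.7 − 9.5| / 5.4 = 0.9630
Noncentrality parameter: δ = d·√(n/2) = 0.9630 × √(11/2) = 2.2583
Two-sided α = 0.05 → critical value z_{0.025} = 1.960.
Power = Φ(δ − 1.960) + Φ(−δ − 1.960) = Φ(0.298) + Φ(-4.218) = 0.6173 + 0.0000 = 0.6173.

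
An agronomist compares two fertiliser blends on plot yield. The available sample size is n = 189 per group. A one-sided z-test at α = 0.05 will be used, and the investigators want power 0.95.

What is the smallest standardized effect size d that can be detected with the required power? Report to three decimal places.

Need Φ(δ − 1.645) = 0.95, so δ = 1.645 + 1.645 = 3.290.
δ = d·√(n/2) ⇒ d = δ/√(n/2) = 3.290/√(189/2) = 0.3384.

d ≈ 0.338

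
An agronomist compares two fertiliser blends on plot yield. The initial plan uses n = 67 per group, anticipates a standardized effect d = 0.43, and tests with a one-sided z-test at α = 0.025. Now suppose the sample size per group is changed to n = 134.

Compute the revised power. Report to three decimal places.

Power ≈ 0.941

With n = 134 per group: δ = d·√(n/2) = 0.43 × √(134/2) = 3.5197. Critical value z_{0.025} = 1.960.
Revised power = Φ(δ − 1.960) = Φ(1.560) = 0.9406.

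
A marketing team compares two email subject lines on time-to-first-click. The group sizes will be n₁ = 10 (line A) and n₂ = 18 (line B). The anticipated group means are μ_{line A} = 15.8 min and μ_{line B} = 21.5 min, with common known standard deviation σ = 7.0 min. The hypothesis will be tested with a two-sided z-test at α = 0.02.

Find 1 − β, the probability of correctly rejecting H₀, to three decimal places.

Power ≈ 0.397

Standardized effect: d = |μ_{line A} − μ_{line B}| / σ = |15.8 − 21.5| / 7.0 = 0.8143
Noncentrality parameter: δ = d / √(1/n₁ + 1/n₂) = 0.8143 / √(1/10 + 1/18) = 2.0646
Two-sided α = 0.02 → critical value z_{0.01} = 2.326.
Power = Φ(δ − 2.326) + Φ(−δ − 2.326) = Φ(-0.262) + Φ(-4.391) = 0.3968 + 0.0000 = 0.3968.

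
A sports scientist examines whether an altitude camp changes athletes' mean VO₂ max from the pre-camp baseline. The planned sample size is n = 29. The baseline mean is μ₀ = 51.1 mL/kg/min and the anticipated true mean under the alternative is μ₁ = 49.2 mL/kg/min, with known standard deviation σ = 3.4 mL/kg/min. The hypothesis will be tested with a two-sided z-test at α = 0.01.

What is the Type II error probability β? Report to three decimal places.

β ≈ 0.332

Standardized effect: d = |μ₁ − μ₀| / σ = |49.2 − 51.1| / 3.4 = 0.5588
Noncentrality parameter: δ = d·√n = 0.5588 × √29 = 3.0094
Two-sided α = 0.01 → critical value z_{0.005} = 2.576.
Power = Φ(δ − 2.576) + Φ(−δ − 2.576) = Φ(0.434) + Φ(-5.585) = 0.6677 + 0.0000 = 0.6677.
Type II error: β = 1 − power = 1 − 0.6677 = 0.3323.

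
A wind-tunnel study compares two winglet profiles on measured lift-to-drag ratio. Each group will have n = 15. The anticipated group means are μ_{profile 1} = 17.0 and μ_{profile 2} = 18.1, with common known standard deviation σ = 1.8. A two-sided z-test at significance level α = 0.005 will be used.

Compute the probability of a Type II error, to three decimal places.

β ≈ 0.871

Standardized effect: d = |μ_{profile 1} − μ_{profile 2}| / σ = |17.0 − 18.1| / 1.8 = 0.6111
Noncentrality parameter: δ = d·√(n/2) = 0.6111 × √(15/2) = 1.6736
Critical value for a two-sided test at α = 0.005: z_{α/2} = 2.807.
Power = Φ(δ − 2.807) + Φ(−δ − 2.807) = Φ(-1.133) + Φ(-4.481) = 0.1285 + 0.0000 = 0.1285.
Type II error: β = 1 − power = 1 − 0.1285 = 0.8715.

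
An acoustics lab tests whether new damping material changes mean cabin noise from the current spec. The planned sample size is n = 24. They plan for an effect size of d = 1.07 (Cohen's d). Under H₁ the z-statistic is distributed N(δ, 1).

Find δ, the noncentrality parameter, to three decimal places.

δ ≈ 5.242

δ = d·√n = 1.07 × √24 = 5.2419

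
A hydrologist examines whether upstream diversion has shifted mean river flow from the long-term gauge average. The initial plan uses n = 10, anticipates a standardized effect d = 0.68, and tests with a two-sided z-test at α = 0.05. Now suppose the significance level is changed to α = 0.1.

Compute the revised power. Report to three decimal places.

δ = d·√n = 0.68 × √10 = 2.1503 (unchanged). New critical value: z_{0.05} = 1.645.
Revised power = Φ(δ − 1.645) + Φ(−δ − 1.645) = Φ(0.505) + Φ(-3.795) = 0.6934 + 0.0001 = 0.6935.

Power ≈ 0.693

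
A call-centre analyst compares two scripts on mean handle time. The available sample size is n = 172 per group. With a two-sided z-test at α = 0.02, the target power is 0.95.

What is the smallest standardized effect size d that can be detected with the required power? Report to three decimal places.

d ≈ 0.428

Need Φ(δ − 2.326) = 0.95, so δ = 2.326 + 1.645 = 3.971.
(The second rejection-region term Φ(−δ − z_{α/2}) is negligible and dropped.)
δ = d·√(n/2) ⇒ d = δ/√(n/2) = 3.971/√(172/2) = 0.4282.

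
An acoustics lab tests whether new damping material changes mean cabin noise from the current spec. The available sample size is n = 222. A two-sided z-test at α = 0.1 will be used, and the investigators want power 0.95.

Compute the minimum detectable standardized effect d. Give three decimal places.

d ≈ 0.221

Required noncentrality: δ = z_{0.05} + z_{0.05} = 1.645 + 1.645 = 3.290.
(The second rejection-region term Φ(−δ − z_{α/2}) is negligible and dropped.)
δ = d·√n ⇒ d = δ/√n = 3.290/√222 = 0.2208.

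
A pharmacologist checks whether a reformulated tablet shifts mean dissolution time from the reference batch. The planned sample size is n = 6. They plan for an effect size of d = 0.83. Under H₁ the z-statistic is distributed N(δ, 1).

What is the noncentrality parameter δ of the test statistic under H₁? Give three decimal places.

δ ≈ 2.033

The noncentrality parameter scales effect size by the design's sample-size factor: δ = d·√n = 0.83 × √6 = 2.0331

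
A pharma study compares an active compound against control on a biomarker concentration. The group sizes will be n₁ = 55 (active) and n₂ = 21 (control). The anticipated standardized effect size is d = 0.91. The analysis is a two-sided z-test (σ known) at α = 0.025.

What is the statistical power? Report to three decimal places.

Noncentrality parameter: λ = d / √(1/n₁ + 1/n₂) = 0.91 / √(1/55 + 1/21) = 3.5475
Two-sided α = 0.025 → critical value z_{0.0125} = 2.241.
Power = Φ(λ − 2.241) + Φ(−λ − 2.241) = Φ(1.306) + Φ(-5.789) = 0.9042 + 0.0000 = 0.9042.

Power ≈ 0.904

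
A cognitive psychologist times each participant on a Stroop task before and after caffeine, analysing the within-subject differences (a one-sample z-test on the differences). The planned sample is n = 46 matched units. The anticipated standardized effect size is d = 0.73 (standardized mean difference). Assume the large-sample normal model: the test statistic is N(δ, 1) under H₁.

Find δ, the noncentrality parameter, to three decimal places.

The noncentrality parameter scales effect size by the design's sample-size factor: δ = d·√n = 0.73 × √46 = 4.9511

δ ≈ 4.951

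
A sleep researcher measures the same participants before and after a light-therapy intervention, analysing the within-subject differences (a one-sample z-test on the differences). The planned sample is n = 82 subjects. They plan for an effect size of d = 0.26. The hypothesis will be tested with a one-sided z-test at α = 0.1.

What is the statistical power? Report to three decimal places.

Noncentrality parameter: λ = d·√n = 0.26 × √82 = 2.3544
Critical value for a one-sided test at α = 0.1: z_α = 1.282.
Power = P(Z > 1.282 − λ) = Φ(1.073) = 0.8583.

Power ≈ 0.858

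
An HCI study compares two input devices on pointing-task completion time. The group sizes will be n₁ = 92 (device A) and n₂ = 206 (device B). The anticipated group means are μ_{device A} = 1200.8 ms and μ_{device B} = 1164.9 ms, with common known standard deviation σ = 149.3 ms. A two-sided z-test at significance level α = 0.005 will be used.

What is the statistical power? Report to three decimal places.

Standardized effect: d = |μ_{device A} − μ_{device B}| / σ = |1200.8 − 1164.9| / 149.3 = 0.2405
Noncentrality parameter: δ = d / √(1/n₁ + 1/n₂) = 0.2405 / √(1/92 + 1/206) = 1.9176
Critical value for a two-sided test at α = 0.005: z_{α/2} = 2.807.
Power = Φ(δ − 2.807) + Φ(−δ − 2.807) = Φ(-0.889) + Φ(-4.725) = 0.1869 + 0.0000 = 0.1869.

Power ≈ 0.187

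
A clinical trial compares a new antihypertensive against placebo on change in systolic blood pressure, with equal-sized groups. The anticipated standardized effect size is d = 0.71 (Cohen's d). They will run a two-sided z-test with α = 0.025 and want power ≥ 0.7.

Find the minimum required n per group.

n = 31 per group

For power 0.7 need Φ(δ − z_{0.0125}) = 0.7, so δ = z_{0.0125} + z_{0.30} = 2.241 + 0.524 = 2.766.
(For δ > 0 the lower-tail rejection region contributes negligibly to power, so the one-term inversion is standard.)
δ = d·√(n/2) ⇒ n = 2(δ/d)² = 2 × (2.766 / 0.71)² = 30.35.
Round up to the next whole unit.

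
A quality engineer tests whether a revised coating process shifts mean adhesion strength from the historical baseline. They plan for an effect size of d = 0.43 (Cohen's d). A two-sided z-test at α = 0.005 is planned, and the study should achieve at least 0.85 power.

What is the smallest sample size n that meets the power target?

For power 0.85 need Φ(δ − z_{0.0025}) = 0.85, so δ = z_{0.0025} + z_{0.15} = 2.807 + 1.036 = 3.843.
(The Φ(−δ − z_{α/2}) term is vanishingly small for δ > 0 and is dropped in the standard sample-size formula.)
δ = d·√n ⇒ n = (δ/d)² = (3.843 / 0.43)² = 79.89.
Rounding up, n = 80.

n = 80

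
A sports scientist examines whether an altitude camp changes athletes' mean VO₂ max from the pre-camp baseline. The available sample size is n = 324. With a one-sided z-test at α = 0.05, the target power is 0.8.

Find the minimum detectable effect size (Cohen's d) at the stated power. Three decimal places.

d ≈ 0.138

Need Φ(δ − 1.645) = 0.8, so δ = 1.645 + 0.842 = 2.486.
δ = d·√n ⇒ d = δ/√n = 2.486/√324 = 0.1381.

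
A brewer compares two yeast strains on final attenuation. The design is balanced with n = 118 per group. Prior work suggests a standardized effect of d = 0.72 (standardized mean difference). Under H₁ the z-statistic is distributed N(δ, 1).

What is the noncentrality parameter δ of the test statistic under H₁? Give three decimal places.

The noncentrality parameter scales effect size by the design's sample-size factor: δ = d·√(n/2) = 0.72 × √(118/2) = 5.5304

δ ≈ 5.530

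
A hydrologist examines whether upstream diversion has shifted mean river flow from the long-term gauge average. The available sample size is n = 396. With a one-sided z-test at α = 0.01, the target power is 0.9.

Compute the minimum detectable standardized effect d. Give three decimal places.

Required noncentrality: δ = z_{0.01} + z_{0.10} = 2.326 + 1.282 = 3.608.
δ = d·√n ⇒ d = δ/√n = 3.608/√396 = 0.1813.

d ≈ 0.181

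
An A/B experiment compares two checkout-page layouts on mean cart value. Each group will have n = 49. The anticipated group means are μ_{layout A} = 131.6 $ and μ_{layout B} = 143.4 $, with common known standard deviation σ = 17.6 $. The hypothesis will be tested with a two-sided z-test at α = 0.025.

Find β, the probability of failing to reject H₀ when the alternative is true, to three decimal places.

β ≈ 0.141

Standardized effect: d = |μ_{layout A} − μ_{layout B}| / σ = |131.6 − 143.4| / 17.6 = 0.6705
Noncentrality parameter: δ = d·√(n/2) = 0.6705 × √(49/2) = 3.3186
Critical value for a two-sided test at α = 0.025: z_{α/2} = 2.241.
Power = Φ(δ − 2.241) + Φ(−δ − 2.241) = Φ(1.077) + Φ(-5.560) = 0.8593 + 0.0000 = 0.8593.
Type II error: β = 1 − power = 1 − 0.8593 = 0.1407.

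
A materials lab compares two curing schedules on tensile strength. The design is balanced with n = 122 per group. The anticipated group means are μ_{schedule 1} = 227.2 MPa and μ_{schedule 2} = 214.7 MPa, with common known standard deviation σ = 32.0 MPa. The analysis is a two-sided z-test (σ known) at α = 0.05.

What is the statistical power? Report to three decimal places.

Standardized effect: d = |μ_{schedule 1} − μ_{schedule 2}| / σ = |227.2 − 214.7| / 32.0 = 0.3906
Noncentrality parameter: δ = d·√(n/2) = 0.3906 × √(122/2) = 3.0509
Two-sided α = 0.05 → critical value z_{0.025} = 1.960.
Power = Φ(δ − 1.960) + Φ(−δ − 1.960) = Φ(1.091) + Φ(-5.011) = 0.8623 + 0.0000 = 0.8623.

Power ≈ 0.862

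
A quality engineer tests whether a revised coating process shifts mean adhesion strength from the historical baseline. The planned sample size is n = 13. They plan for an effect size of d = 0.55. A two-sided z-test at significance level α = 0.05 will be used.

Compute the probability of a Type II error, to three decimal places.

Noncentrality parameter: δ = d·√n = 0.55 × √13 = 1.9831
Two-sided α = 0.05 → critical value z_{0.025} = 1.960.
Power = Φ(δ − 1.960) + Φ(−δ − 1.960) = Φ(0.023) + Φ(-3.943) = 0.5092 + 0.0000 = 0.5093.
Type II error: β = 1 − power = 1 − 0.5093 = 0.4907.

β ≈ 0.491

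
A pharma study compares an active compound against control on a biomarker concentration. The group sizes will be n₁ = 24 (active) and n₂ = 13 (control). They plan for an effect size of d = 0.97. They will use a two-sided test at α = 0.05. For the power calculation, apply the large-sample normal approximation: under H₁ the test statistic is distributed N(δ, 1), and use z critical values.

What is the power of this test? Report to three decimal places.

Power ≈ 0.804

Noncentrality parameter: λ = d / √(1/n₁ + 1/n₂) = 0.97 / √(1/24 + 1/13) = 2.8167
Two-sided α = 0.05 → critical value z_{0.025} = 1.960.
Power = Φ(λ − 1.960) + Φ(−λ − 1.960) = Φ(0.857) + Φ(-4.777) = 0.8042 + 0.0000 = 0.8042.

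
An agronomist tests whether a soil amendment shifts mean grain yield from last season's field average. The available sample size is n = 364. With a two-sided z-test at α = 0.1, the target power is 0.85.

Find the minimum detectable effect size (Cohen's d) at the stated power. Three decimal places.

Required noncentrality: δ = z_{0.05} + z_{0.15} = 1.645 + 1.036 = 2.681.
(Lower-tail contribution to power is negligible for δ > 0.)
δ = d·√n ⇒ d = δ/√n = 2.681/√364 = 0.1405.

d ≈ 0.141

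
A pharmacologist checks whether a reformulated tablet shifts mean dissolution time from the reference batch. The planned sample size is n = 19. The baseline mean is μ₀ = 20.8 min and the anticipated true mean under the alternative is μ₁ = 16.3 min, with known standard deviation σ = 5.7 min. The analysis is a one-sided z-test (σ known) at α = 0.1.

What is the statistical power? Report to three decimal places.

Standardized effect: d = |μ₁ − μ₀| / σ = |16.3 − 20.8| / 5.7 = 0.7895
Noncentrality parameter: δ = d·√n = 0.7895 × √19 = 3.4412
One-sided α = 0.1 → critical value z_{0.1} = 1.282.
Power = P(Z > 1.282 − δ) = Φ(2.160) = 0.9846.

Power ≈ 0.985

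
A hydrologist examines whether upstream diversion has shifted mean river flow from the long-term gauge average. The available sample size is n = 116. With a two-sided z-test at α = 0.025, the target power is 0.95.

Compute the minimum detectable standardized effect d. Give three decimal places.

d ≈ 0.361

Required noncentrality: δ = z_{0.0125} + z_{0.05} = 2.241 + 1.645 = 3.886.
(The second rejection-region term Φ(−δ − z_{α/2}) is negligible and dropped.)
δ = d·√n ⇒ d = δ/√n = 3.886/√116 = 0.3608.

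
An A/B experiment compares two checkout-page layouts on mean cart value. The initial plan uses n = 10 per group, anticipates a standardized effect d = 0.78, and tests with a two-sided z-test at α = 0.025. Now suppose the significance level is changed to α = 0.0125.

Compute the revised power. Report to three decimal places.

Power ≈ 0.226

δ = d·√(n/2) = 0.78 × √(10/2) = 1.7441 (unchanged). New critical value: z_{0.0063} = 2.498.
Revised power = Φ(δ − 2.498) + Φ(−δ − 2.498) = Φ(-0.754) + Φ(-4.242) = 0.2256 + 0.0000 = 0.2256.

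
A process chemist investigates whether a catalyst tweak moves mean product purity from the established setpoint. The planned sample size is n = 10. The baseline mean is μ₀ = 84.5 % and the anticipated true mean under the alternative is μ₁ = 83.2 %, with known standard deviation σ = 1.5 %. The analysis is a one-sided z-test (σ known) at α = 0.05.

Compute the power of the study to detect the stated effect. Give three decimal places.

Standardized effect: d = |μ₁ − μ₀| / σ = |83.2 − 84.5| / 1.5 = 0.8667
Noncentrality parameter: δ = d·√n = 0.8667 × √10 = 2.7406
Critical value for a one-sided test at α = 0.05: z_α = 1.645.
Power = P(Z > 1.645 − δ) = Φ(1.096) = 0.8634.

Power ≈ 0.863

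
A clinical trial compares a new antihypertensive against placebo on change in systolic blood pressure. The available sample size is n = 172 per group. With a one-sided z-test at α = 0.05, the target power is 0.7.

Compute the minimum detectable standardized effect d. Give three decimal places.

Required noncentrality: δ = z_{0.05} + z_{0.30} = 1.645 + 0.524 = 2.169.
δ = d·√(n/2) ⇒ d = δ/√(n/2) = 2.169/√(172/2) = 0.2339.

d ≈ 0.234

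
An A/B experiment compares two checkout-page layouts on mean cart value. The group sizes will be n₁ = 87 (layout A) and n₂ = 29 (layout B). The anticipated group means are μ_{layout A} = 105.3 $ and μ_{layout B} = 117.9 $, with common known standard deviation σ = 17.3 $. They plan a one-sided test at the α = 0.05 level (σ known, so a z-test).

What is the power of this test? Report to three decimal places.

Power ≈ 0.960

Standardized effect: d = |μ_{layout A} − μ_{layout B}| / σ = |105.3 − 117.9| / 17.3 = 0.7283
Noncentrality parameter: δ = d / √(1/n₁ + 1/n₂) = 0.7283 / √(1/87 + 1/29) = 3.3967
One-sided α = 0.05 → critical value z_{0.05} = 1.645.
Power = P(Z > 1.645 − δ) = Φ(1.752) = 0.9601.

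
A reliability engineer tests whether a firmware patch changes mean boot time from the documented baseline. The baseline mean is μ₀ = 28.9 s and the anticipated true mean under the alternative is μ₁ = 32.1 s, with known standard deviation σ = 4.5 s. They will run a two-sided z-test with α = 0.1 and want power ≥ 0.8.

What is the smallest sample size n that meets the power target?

Standardized effect: d = |μ₁ − μ₀| / σ = |32.1 − 28.9| / 4.5 = 0.7111
Set Φ(δ − 1.645) = 0.8; then δ − 1.645 = Φ⁻¹(0.8) = 0.842, giving δ = 2.486.
(For δ > 0 the lower-tail rejection region contributes negligibly to power, so the one-term inversion is standard.)
δ = d·√n ⇒ n = (δ/d)² = (2.486 / 0.7111)² = 12.23.
Round up to the next whole unit.

n = 13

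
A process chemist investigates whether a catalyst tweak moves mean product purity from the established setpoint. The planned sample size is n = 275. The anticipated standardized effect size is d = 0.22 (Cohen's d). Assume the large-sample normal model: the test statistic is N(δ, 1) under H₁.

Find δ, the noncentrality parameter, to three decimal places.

δ ≈ 3.648

δ = d·√n = 0.22 × √275 = 3.6483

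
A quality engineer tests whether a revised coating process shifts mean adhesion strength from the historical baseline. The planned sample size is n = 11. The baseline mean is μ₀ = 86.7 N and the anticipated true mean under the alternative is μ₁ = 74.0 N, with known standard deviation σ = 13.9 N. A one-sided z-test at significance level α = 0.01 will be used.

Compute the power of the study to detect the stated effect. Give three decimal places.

Standardized effect: d = |μ₁ − μ₀| / σ = |74.0 − 86.7| / 13.9 = 0.9137
Noncentrality parameter: δ = d·√n = 0.9137 × √11 = 3.0303
One-sided α = 0.01 → critical value z_{0.01} = 2.326.
Power = P(Z > 2.326 − δ) = Φ(0.704) = 0.7593.

Power ≈ 0.759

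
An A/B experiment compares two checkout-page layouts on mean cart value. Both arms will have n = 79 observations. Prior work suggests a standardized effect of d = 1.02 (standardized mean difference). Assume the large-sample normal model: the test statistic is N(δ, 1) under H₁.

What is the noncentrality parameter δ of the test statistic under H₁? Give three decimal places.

The noncentrality parameter scales effect size by the design's sample-size factor: δ = d·√(n/2) = 1.02 × √(79/2) = 6.4106

δ ≈ 6.411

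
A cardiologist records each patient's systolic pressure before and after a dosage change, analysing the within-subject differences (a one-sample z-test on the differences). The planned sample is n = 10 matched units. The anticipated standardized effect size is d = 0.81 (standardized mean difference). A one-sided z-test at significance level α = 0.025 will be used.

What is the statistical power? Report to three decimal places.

Noncentrality parameter: δ = d·√n = 0.81 × √10 = 2.5614
One-sided α = 0.025 → critical value z_{0.025} = 1.960.
Power = P(Z > 1.960 − δ) = Φ(0.601) = 0.7262.

Power ≈ 0.726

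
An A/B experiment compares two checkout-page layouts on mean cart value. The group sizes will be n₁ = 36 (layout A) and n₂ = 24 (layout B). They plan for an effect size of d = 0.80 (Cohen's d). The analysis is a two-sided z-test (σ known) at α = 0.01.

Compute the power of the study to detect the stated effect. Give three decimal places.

Noncentrality parameter: δ = d / √(1/n₁ + 1/n₂) = 0.80 / √(1/36 + 1/24) = 3.0358
Two-sided α = 0.01 → critical value z_{0.005} = 2.576.
Power = Φ(δ − 2.576) + Φ(−δ − 2.576) = Φ(0.460) + Φ(-5.612) = 0.6772 + 0.0000 = 0.6772.

Power ≈ 0.677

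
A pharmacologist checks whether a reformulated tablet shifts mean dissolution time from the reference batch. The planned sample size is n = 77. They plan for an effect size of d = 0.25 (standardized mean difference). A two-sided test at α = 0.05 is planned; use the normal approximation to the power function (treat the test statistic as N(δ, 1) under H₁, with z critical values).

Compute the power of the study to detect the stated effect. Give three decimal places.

Noncentrality parameter: δ = d·√n = 0.25 × √77 = 2.1937
Critical value for a two-sided test at α = 0.05: z_{α/2} = 1.960.
Power = Φ(δ − 1.960) + Φ(−δ − 1.960) = Φ(0.234) + Φ(-4.154) = 0.5924 + 0.0000 = 0.5924.

Power ≈ 0.592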